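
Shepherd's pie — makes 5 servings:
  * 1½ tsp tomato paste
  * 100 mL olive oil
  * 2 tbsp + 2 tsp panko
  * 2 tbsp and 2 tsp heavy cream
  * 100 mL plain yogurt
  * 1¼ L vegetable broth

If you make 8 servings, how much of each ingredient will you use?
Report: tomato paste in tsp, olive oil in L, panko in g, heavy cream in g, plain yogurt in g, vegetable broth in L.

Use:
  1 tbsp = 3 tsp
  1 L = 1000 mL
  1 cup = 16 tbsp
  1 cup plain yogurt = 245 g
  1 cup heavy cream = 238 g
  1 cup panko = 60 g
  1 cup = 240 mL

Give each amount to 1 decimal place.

tomato paste: 2.4 tsp; olive oil: 0.2 L; panko: 16.0 g; heavy cream: 63.5 g; plain yogurt: 163.3 g; vegetable broth: 2.0 L

Scaling factor: 8/5 = 1.6.
tomato paste: 1.5 tsp × 8/5 = 2.4 tsp
olive oil: 100 mL × 8/5 ÷ 1000 mL/L ≈ 0.2 L
panko: (2 tbsp + 2 tsp = 8/3 tbsp) × 8/5 ÷ 16 tbsp/cup × 60 g/cup = 16.0 g
heavy cream: (2 tbsp + 2 tsp = 8/3 tbsp) × 8/5 ÷ 16 tbsp/cup × 238 g/cup ≈ 63.5 g
plain yogurt: 100 mL × 8/5 ÷ 240 mL/cup × 245 g/cup ≈ 163.3 g
vegetable broth: 1.25 L × 8/5 = 2.0 L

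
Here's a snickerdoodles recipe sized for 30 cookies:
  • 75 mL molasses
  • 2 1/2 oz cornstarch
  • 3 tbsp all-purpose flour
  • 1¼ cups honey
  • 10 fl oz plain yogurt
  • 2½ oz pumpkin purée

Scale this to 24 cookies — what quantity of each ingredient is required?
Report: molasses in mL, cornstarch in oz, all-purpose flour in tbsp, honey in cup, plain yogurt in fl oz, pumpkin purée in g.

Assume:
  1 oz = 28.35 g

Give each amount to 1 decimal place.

Scaling factor: 24/30 = 4/5 = 0.8.
molasses: 75 mL × 4/5 = 60.0 mL
cornstarch: 2.5 oz × 4/5 = 2.0 oz
all-purpose flour: 3 tbsp × 4/5 = 2.4 tbsp
honey: 1.25 cup × 4/5 = 1.0 cup
plain yogurt: 10 fl oz × 4/5 = 8.0 fl oz
pumpkin purée: 2.5 oz × 4/5 × 28.35 g/oz = 56.7 g

molasses: 60.0 mL; cornstarch: 2.0 oz; all-purpose flour: 2.4 tbsp; honey: 1.0 cup; plain yogurt: 8.0 fl oz; pumpkin purée: 56.7 g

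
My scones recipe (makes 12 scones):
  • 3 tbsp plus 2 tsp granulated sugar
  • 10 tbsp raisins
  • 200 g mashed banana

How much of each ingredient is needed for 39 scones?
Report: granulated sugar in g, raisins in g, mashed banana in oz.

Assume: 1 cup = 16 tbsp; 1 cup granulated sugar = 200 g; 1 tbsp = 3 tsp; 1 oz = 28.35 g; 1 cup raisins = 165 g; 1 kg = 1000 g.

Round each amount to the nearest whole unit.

Scaling factor: 39/12 = 13/4 = 3.25.
granulated sugar: (3 tbsp + 2 tsp = 11/3 tbsp) × 13/4 ÷ 16 tbsp/cup × 200 g/cup ≈ 149 g
raisins: 10 tbsp × 13/4 ÷ 16 tbsp/cup × 165 g/cup ≈ 335 g
mashed banana: 200 g × 13/4 ÷ 28.35 g/oz ≈ 23 oz

granulated sugar: 149 g; raisins: 335 g; mashed banana: 23 oz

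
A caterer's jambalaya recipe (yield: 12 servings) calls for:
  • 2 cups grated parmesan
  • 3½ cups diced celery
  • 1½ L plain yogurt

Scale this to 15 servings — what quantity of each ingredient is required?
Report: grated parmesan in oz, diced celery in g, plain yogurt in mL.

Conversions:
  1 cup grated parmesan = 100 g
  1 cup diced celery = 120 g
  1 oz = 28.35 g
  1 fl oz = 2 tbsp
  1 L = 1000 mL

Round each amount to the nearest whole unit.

Scaling factor: 15/12 = 5/4 = 1.25.
grated parmesan: 2 cup × 5/4 × 100 g/cup ÷ 28.35 g/oz ≈ 9 oz
diced celery: 3.5 cup × 5/4 × 120 g/cup = 525 g
plain yogurt: 1.5 L × 5/4 × 1000 mL/L = 1875 mL

grated parmesan: 9 oz; diced celery: 525 g; plain yogurt: 1875 mL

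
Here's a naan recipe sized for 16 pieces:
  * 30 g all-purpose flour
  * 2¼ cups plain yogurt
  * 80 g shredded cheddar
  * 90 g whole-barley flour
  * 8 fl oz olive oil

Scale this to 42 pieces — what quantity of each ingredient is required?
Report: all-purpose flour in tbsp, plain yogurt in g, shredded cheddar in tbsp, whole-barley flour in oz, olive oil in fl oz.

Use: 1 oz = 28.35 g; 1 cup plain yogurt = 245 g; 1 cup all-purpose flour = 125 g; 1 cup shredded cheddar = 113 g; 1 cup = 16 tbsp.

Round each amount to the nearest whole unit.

Scaling factor: 42/16 = 21/8 = 2.625.
all-purpose flour: 30 g × 21/8 ÷ 125 g/cup × 16 tbsp/cup ≈ 10 tbsp
plain yogurt: 2.25 cup × 21/8 × 245 g/cup ≈ 1447 g
shredded cheddar: 80 g × 21/8 ÷ 113 g/cup × 16 tbsp/cup ≈ 30 tbsp
whole-barley flour: 90 g × 21/8 ÷ 28.35 g/oz ≈ 8 oz
olive oil: 8 fl oz × 21/8 = 21 fl oz

all-purpose flour: 10 tbsp; plain yogurt: 1447 g; shredded cheddar: 30 tbsp; whole-barley flour: 8 oz; olive oil: 21 fl oz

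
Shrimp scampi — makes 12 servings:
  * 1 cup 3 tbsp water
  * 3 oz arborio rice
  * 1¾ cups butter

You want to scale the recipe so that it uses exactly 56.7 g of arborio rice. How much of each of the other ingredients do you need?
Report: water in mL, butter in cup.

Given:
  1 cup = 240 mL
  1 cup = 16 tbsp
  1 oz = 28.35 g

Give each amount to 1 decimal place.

The original recipe has 85.05 g of arborio rice, so the scaling factor is 56.7 ÷ 85.05 = 2/3.
water: (1 cup + 3 tbsp = 1.1875 cup) × 2/3 × 240 mL/cup = 190.0 mL
butter: 1.75 cup × 2/3 ≈ 1.2 cup

water: 190.0 mL; butter: 1.2 cup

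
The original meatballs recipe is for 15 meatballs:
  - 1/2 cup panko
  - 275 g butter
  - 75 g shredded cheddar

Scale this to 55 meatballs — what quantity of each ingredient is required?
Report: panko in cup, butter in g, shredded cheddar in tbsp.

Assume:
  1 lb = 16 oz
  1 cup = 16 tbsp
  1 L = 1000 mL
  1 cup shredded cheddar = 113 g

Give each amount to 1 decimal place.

Scaling factor: 55/15 = 11/3.
panko: 0.5 cup × 11/3 ≈ 1.8 cup
butter: 275 g × 11/3 ≈ 1008.3 g
shredded cheddar: 75 g × 11/3 ÷ 113 g/cup × 16 tbsp/cup ≈ 38.9 tbsp

panko: 1.8 cup; butter: 1008.3 g; shredded cheddar: 38.9 tbsp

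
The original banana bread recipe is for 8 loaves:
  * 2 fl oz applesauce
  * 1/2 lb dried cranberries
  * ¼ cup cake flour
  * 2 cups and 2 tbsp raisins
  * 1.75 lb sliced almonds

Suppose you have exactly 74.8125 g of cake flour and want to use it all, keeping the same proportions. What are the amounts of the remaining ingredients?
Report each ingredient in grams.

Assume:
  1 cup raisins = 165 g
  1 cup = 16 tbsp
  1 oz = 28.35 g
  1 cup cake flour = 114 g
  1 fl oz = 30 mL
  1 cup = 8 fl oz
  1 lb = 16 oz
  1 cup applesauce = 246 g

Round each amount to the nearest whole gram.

The original recipe has 28.5 g of cake flour, so the scaling factor is 74.8125 ÷ 28.5 = 21/8 = 2.625.
applesauce: 2 fl oz × 21/8 ÷ 8 fl oz/cup × 246 g/cup ≈ 161 g
dried cranberries: 0.5 lb × 21/8 × 16 oz/lb × 28.35 g/oz ≈ 595 g
raisins: (2 cup + 2 tbsp = 2.125 cup) × 21/8 × 165 g/cup ≈ 920 g
sliced almonds: 1.75 lb × 21/8 × 16 oz/lb × 28.35 g/oz ≈ 2084 g

applesauce: 161 g; dried cranberries: 595 g; raisins: 920 g; sliced almonds: 2084 g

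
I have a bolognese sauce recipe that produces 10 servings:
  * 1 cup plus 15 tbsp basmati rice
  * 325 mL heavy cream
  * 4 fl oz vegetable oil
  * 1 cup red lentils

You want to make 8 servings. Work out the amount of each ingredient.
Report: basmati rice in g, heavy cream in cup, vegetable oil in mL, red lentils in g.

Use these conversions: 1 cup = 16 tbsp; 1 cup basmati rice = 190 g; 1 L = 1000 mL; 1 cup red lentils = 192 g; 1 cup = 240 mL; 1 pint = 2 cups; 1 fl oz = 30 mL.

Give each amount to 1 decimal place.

Scaling factor: 8/10 = 4/5 = 0.8.
basmati rice: (1 cup + 15 tbsp = 1.9375 cup) × 4/5 × 190 g/cup = 294.5 g
heavy cream: 325 mL × 4/5 ÷ 240 mL/cup ≈ 1.1 cup
vegetable oil: 4 fl oz × 4/5 × 30 mL/fl oz = 96.0 mL
red lentils: 1 cup × 4/5 × 192 g/cup = 153.6 g

basmati rice: 294.5 g; heavy cream: 1.1 cup; vegetable oil: 96.0 mL; red lentils: 153.6 g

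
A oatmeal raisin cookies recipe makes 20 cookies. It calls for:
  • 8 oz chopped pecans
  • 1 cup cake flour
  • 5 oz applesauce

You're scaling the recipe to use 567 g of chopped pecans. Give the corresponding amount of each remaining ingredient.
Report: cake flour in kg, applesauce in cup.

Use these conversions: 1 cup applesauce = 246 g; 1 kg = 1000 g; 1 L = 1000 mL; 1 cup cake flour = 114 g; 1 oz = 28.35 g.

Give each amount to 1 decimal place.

cake flour: 0.3 kg; applesauce: 1.4 cup

The original recipe has 226.8 g of chopped pecans, so the scaling factor is 567 ÷ 226.8 = 5/2 = 2.5.
cake flour: 1 cup × 5/2 × 114 g/cup ÷ 1000 g/kg ≈ 0.3 kg
applesauce: 5 oz × 5/2 × 28.35 g/oz ÷ 246 g/cup ≈ 1.4 cup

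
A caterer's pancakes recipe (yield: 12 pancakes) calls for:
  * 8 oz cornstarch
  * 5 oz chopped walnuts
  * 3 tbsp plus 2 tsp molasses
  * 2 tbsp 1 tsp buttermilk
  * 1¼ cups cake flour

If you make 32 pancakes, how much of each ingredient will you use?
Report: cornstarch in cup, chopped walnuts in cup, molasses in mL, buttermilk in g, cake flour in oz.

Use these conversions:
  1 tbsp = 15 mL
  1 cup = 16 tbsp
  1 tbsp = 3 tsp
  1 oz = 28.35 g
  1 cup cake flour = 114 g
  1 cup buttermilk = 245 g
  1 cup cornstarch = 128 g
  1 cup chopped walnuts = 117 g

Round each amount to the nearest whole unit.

Scaling factor: 32/12 = 8/3.
cornstarch: 8 oz × 8/3 × 28.35 g/oz ÷ 128 g/cup ≈ 5 cup
chopped walnuts: 5 oz × 8/3 × 28.35 g/oz ÷ 117 g/cup ≈ 3 cup
molasses: (3 tbsp + 2 tsp = 11/3 tbsp) × 8/3 × 15 mL/tbsp ≈ 147 mL
buttermilk: (2 tbsp + 1 tsp = 7/3 tbsp) × 8/3 ÷ 16 tbsp/cup × 245 g/cup ≈ 95 g
cake flour: 1.25 cup × 8/3 × 114 g/cup ÷ 28.35 g/oz ≈ 13 oz

cornstarch: 5 cup; chopped walnuts: 3 cup; molasses: 147 mL; buttermilk: 95 g; cake flour: 13 oz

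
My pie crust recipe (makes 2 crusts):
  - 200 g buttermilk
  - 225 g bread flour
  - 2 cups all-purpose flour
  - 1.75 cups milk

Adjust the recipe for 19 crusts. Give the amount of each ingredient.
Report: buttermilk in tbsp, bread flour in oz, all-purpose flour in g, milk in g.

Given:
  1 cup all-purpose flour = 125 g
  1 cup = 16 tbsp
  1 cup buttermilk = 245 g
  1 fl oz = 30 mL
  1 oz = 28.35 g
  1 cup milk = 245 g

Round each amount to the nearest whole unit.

Scaling factor: 19/2 = 9.5.
buttermilk: 200 g × 19/2 ÷ 245 g/cup × 16 tbsp/cup ≈ 124 tbsp
bread flour: 225 g × 19/2 ÷ 28.35 g/oz ≈ 75 oz
all-purpose flour: 2 cup × 19/2 × 125 g/cup = 2375 g
milk: 1.75 cup × 19/2 × 245 g/cup ≈ 4073 g

buttermilk: 124 tbsp; bread flour: 75 oz; all-purpose flour: 2375 g; milk: 4073 g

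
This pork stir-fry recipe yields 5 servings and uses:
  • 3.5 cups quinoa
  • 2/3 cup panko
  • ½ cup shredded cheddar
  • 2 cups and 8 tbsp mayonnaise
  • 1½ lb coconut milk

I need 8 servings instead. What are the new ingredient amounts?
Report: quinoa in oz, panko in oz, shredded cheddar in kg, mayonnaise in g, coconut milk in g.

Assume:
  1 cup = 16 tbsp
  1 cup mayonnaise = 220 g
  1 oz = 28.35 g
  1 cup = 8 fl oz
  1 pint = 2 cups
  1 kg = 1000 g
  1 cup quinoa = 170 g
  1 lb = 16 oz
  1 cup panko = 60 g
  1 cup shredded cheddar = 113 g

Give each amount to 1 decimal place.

Scaling factor: 8/5 = 1.6.
quinoa: 3.5 cup × 8/5 × 170 g/cup ÷ 28.35 g/oz ≈ 33.6 oz
panko: 2/3 cup × 8/5 × 60 g/cup ÷ 28.35 g/oz ≈ 2.3 oz
shredded cheddar: 0.5 cup × 8/5 × 113 g/cup ÷ 1000 g/kg ≈ 0.1 kg
mayonnaise: (2 cup + 8 tbsp = 2.5 cup) × 8/5 × 220 g/cup = 880.0 g
coconut milk: 1.5 lb × 8/5 × 16 oz/lb × 28.35 g/oz ≈ 1088.6 g

quinoa: 33.6 oz; panko: 2.3 oz; shredded cheddar: 0.1 kg; mayonnaise: 880.0 g; coconut milk: 1088.6 g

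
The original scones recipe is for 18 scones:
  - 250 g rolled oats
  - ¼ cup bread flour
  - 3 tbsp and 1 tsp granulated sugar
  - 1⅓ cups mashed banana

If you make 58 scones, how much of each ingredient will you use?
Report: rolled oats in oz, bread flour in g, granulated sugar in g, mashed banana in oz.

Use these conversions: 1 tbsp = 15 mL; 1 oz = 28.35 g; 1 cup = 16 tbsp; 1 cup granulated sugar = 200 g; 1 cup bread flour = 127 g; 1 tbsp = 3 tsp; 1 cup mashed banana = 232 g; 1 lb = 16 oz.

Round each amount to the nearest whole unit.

Scaling factor: 58/18 = 29/9.
rolled oats: 250 g × 29/9 ÷ 28.35 g/oz ≈ 28 oz
bread flour: 0.25 cup × 29/9 × 127 g/cup ≈ 102 g
granulated sugar: (3 tbsp + 1 tsp = 10/3 tbsp) × 29/9 ÷ 16 tbsp/cup × 200 g/cup ≈ 134 g
mashed banana: 4/3 cup × 29/9 × 232 g/cup ÷ 28.35 g/oz ≈ 35 oz

rolled oats: 28 oz; bread flour: 102 g; granulated sugar: 134 g; mashed banana: 35 oz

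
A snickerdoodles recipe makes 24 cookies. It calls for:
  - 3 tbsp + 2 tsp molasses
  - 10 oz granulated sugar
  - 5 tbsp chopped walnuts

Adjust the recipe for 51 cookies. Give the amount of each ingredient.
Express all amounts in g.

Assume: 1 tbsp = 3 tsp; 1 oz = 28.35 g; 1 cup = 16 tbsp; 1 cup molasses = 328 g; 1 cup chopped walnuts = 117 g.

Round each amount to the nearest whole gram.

molasses: 160 g; granulated sugar: 602 g; chopped walnuts: 78 g

Scaling factor: 51/24 = 17/8 = 2.125.
molasses: (3 tbsp + 2 tsp = 11/3 tbsp) × 17/8 ÷ 16 tbsp/cup × 328 g/cup ≈ 160 g
granulated sugar: 10 oz × 17/8 × 28.35 g/oz ≈ 602 g
chopped walnuts: 5 tbsp × 17/8 ÷ 16 tbsp/cup × 117 g/cup ≈ 78 g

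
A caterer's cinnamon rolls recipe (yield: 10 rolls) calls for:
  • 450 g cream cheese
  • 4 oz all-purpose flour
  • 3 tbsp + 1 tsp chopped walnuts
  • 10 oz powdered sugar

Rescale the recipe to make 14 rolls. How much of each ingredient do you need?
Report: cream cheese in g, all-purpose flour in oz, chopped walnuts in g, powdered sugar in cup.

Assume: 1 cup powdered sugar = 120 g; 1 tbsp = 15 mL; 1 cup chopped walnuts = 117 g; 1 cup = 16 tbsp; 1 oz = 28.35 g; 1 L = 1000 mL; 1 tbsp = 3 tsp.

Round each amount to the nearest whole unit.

Scaling factor: 14/10 = 7/5 = 1.4.
cream cheese: 450 g × 7/5 = 630 g
all-purpose flour: 4 oz × 7/5 ≈ 6 oz
chopped walnuts: (3 tbsp + 1 tsp = 10/3 tbsp) × 7/5 ÷ 16 tbsp/cup × 117 g/cup ≈ 34 g
powdered sugar: 10 oz × 7/5 × 28.35 g/oz ÷ 120 g/cup ≈ 3 cup

cream cheese: 630 g; all-purpose flour: 6 oz; chopped walnuts: 34 g; powdered sugar: 3 cup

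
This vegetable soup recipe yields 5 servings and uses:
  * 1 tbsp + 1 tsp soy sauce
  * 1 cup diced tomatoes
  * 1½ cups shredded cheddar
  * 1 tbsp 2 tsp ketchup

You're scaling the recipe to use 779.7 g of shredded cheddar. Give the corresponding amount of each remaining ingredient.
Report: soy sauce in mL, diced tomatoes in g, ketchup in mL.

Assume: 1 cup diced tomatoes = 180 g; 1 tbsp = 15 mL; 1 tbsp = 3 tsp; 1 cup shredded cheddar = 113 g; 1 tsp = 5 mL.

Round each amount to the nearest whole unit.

soy sauce: 92 mL; diced tomatoes: 828 g; ketchup: 115 mL

The original recipe has 169.5 g of shredded cheddar, so the scaling factor is 779.7 ÷ 169.5 = 23/5 = 4.6.
soy sauce: (1 tbsp + 1 tsp = 4/3 tbsp) × 23/5 × 15 mL/tbsp = 92 mL
diced tomatoes: 1 cup × 23/5 × 180 g/cup = 828 g
ketchup: (1 tbsp + 2 tsp = 5/3 tbsp) × 23/5 × 15 mL/tbsp = 115 mL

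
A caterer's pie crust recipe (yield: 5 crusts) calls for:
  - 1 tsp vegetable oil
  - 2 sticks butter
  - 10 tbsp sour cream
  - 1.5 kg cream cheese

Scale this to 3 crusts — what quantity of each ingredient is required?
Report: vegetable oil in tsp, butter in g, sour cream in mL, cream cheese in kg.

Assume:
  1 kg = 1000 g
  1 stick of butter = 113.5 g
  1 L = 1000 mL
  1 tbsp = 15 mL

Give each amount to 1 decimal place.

Scaling factor: 3/5 = 0.6.
vegetable oil: 1 tsp × 3/5 = 0.6 tsp
butter: 2 stick × 3/5 × 113.5 g/stick = 136.2 g
sour cream: 10 tbsp × 3/5 × 15 mL/tbsp = 90.0 mL
cream cheese: 1.5 kg × 3/5 = 0.9 kg

vegetable oil: 0.6 tsp; butter: 136.2 g; sour cream: 90.0 mL; cream cheese: 0.9 kg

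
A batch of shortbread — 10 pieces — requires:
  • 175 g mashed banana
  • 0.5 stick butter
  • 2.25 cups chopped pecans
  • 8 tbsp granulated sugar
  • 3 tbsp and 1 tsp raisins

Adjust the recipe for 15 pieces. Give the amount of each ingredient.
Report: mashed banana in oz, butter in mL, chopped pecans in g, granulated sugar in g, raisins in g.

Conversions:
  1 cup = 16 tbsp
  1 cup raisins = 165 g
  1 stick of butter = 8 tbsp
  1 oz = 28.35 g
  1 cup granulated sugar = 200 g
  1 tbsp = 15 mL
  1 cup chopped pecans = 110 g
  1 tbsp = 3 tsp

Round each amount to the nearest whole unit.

mashed banana: 9 oz; butter: 90 mL; chopped pecans: 371 g; granulated sugar: 150 g; raisins: 52 g

Scaling factor: 15/10 = 3/2 = 1.5.
mashed banana: 175 g × 3/2 ÷ 28.35 g/oz ≈ 9 oz
butter: 0.5 stick × 3/2 × 8 tbsp/stick × 15 mL/tbsp = 90 mL
chopped pecans: 2.25 cup × 3/2 × 110 g/cup ≈ 371 g
granulated sugar: 8 tbsp × 3/2 ÷ 16 tbsp/cup × 200 g/cup = 150 g
raisins: (3 tbsp + 1 tsp = 10/3 tbsp) × 3/2 ÷ 16 tbsp/cup × 165 g/cup ≈ 52 g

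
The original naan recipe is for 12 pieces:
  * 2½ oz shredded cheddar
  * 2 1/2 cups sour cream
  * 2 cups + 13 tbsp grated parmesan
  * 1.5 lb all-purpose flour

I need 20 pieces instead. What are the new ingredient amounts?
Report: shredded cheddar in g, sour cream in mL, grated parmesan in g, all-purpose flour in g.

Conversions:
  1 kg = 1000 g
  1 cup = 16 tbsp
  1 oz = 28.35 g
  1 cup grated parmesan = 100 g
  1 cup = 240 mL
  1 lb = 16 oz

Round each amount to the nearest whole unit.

Scaling factor: 20/12 = 5/3.
shredded cheddar: 2.5 oz × 5/3 × 28.35 g/oz ≈ 118 g
sour cream: 2.5 cup × 5/3 × 240 mL/cup = 1000 mL
grated parmesan: (2 cup + 13 tbsp = 2.8125 cup) × 5/3 × 100 g/cup ≈ 469 g
all-purpose flour: 1.5 lb × 5/3 × 16 oz/lb × 28.35 g/oz = 1134 g

shredded cheddar: 118 g; sour cream: 1000 mL; grated parmesan: 469 g; all-purpose flour: 1134 g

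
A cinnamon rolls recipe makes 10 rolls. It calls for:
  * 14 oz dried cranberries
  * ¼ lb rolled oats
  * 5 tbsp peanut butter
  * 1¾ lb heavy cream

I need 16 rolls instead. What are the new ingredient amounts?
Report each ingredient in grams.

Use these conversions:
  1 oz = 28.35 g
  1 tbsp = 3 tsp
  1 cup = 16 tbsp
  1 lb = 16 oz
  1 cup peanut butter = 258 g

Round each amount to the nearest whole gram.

Scaling factor: 16/10 = 8/5 = 1.6.
dried cranberries: 14 oz × 8/5 × 28.35 g/oz ≈ 635 g
rolled oats: 0.25 lb × 8/5 × 16 oz/lb × 28.35 g/oz ≈ 181 g
peanut butter: 5 tbsp × 8/5 ÷ 16 tbsp/cup × 258 g/cup = 129 g
heavy cream: 1.75 lb × 8/5 × 16 oz/lb × 28.35 g/oz ≈ 1270 g

dried cranberries: 635 g; rolled oats: 181 g; peanut butter: 129 g; heavy cream: 1270 g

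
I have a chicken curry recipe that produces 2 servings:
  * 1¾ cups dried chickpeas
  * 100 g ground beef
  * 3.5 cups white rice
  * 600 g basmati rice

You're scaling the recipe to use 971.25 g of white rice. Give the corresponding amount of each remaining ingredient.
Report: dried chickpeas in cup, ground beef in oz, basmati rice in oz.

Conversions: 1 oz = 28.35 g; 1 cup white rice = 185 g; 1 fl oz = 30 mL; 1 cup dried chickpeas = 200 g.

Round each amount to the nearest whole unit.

dried chickpeas: 3 cup; ground beef: 5 oz; basmati rice: 32 oz

The original recipe has 647.5 g of white rice, so the scaling factor is 971.25 ÷ 647.5 = 3/2 = 1.5.
dried chickpeas: 1.75 cup × 3/2 ≈ 3 cup
ground beef: 100 g × 3/2 ÷ 28.35 g/oz ≈ 5 oz
basmati rice: 600 g × 3/2 ÷ 28.35 g/oz ≈ 32 oz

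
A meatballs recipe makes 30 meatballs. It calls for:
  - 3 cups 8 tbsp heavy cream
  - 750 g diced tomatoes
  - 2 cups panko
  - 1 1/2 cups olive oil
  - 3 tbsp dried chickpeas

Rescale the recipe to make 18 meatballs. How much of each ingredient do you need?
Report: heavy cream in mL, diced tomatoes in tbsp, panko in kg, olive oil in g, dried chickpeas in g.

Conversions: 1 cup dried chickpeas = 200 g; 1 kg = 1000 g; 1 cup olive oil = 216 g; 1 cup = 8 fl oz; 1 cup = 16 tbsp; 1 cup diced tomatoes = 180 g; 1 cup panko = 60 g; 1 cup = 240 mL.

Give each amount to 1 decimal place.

Scaling factor: 18/30 = 3/5 = 0.6.
heavy cream: (3 cup + 8 tbsp = 3.5 cup) × 3/5 × 240 mL/cup = 504.0 mL
diced tomatoes: 750 g × 3/5 ÷ 180 g/cup × 16 tbsp/cup = 40.0 tbsp
panko: 2 cup × 3/5 × 60 g/cup ÷ 1000 g/kg ≈ 0.1 kg
olive oil: 1.5 cup × 3/5 × 216 g/cup = 194.4 g
dried chickpeas: 3 tbsp × 3/5 ÷ 16 tbsp/cup × 200 g/cup = 22.5 g

heavy cream: 504.0 mL; diced tomatoes: 40.0 tbsp; panko: 0.1 kg; olive oil: 194.4 g; dried chickpeas: 22.5 g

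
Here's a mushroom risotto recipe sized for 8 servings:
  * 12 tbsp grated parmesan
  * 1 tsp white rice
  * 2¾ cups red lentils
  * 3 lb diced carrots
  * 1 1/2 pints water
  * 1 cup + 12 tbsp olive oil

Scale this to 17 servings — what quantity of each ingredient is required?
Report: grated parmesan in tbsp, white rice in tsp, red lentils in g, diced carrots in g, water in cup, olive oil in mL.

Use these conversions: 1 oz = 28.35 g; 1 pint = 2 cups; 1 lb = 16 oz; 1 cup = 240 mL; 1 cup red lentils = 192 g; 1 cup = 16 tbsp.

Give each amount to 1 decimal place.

Scaling factor: 17/8 = 2.125.
grated parmesan: 12 tbsp × 17/8 = 25.5 tbsp
white rice: 1 tsp × 17/8 ≈ 2.1 tsp
red lentils: 2.75 cup × 17/8 × 192 g/cup = 1122.0 g
diced carrots: 3 lb × 17/8 × 16 oz/lb × 28.35 g/oz = 2891.7 g
water: 1.5 pint × 17/8 × 2 cup/pint ≈ 6.4 cup
olive oil: (1 cup + 12 tbsp = 1.75 cup) × 17/8 × 240 mL/cup = 892.5 mL

grated parmesan: 25.5 tbsp; white rice: 2.1 tsp; red lentils: 1122.0 g; diced carrots: 2891.7 g; water: 6.4 cup; olive oil: 892.5 mL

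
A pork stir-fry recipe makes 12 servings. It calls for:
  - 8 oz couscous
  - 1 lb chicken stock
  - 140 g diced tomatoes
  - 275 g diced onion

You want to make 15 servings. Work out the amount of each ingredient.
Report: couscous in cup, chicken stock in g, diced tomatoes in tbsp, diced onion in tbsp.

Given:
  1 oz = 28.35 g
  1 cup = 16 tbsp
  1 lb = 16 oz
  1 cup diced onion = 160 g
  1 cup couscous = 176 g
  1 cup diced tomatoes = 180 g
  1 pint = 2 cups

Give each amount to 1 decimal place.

Scaling factor: 15/12 = 5/4 = 1.25.
couscous: 8 oz × 5/4 × 28.35 g/oz ÷ 176 g/cup ≈ 1.6 cup
chicken stock: 1 lb × 5/4 × 16 oz/lb × 28.35 g/oz = 567.0 g
diced tomatoes: 140 g × 5/4 ÷ 180 g/cup × 16 tbsp/cup ≈ 15.6 tbsp
diced onion: 275 g × 5/4 ÷ 160 g/cup × 16 tbsp/cup ≈ 34.4 tbsp

couscous: 1.6 cup; chicken stock: 567.0 g; diced tomatoes: 15.6 tbsp; diced onion: 34.4 tbsp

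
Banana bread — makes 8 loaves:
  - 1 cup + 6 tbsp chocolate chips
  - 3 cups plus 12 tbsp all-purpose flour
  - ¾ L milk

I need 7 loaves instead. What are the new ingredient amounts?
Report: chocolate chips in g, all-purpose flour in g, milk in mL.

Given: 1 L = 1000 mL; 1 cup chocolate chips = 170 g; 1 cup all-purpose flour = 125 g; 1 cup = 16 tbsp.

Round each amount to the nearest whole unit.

Scaling factor: 7/8 = 0.875.
chocolate chips: (1 cup + 6 tbsp = 1.375 cup) × 7/8 × 170 g/cup ≈ 205 g
all-purpose flour: (3 cup + 12 tbsp = 3.75 cup) × 7/8 × 125 g/cup ≈ 410 g
milk: 0.75 L × 7/8 × 1000 mL/L ≈ 656 mL

chocolate chips: 205 g; all-purpose flour: 410 g; milk: 656 mL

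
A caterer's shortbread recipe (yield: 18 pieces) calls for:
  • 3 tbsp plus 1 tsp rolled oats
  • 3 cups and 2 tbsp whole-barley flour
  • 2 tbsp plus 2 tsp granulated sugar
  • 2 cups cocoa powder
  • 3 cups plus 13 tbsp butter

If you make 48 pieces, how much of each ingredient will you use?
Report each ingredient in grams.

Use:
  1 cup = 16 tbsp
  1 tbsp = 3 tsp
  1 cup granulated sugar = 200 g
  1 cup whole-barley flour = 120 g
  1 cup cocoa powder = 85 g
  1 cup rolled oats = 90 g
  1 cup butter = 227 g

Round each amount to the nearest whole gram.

Scaling factor: 48/18 = 8/3.
rolled oats: (3 tbsp + 1 tsp = 10/3 tbsp) × 8/3 ÷ 16 tbsp/cup × 90 g/cup = 50 g
whole-barley flour: (3 cup + 2 tbsp = 3.125 cup) × 8/3 × 120 g/cup = 1000 g
granulated sugar: (2 tbsp + 2 tsp = 8/3 tbsp) × 8/3 ÷ 16 tbsp/cup × 200 g/cup ≈ 89 g
cocoa powder: 2 cup × 8/3 × 85 g/cup ≈ 453 g
butter: (3 cup + 13 tbsp = 3.8125 cup) × 8/3 × 227 g/cup ≈ 2308 g

rolled oats: 50 g; whole-barley flour: 1000 g; granulated sugar: 89 g; cocoa powder: 453 g; butter: 2308 g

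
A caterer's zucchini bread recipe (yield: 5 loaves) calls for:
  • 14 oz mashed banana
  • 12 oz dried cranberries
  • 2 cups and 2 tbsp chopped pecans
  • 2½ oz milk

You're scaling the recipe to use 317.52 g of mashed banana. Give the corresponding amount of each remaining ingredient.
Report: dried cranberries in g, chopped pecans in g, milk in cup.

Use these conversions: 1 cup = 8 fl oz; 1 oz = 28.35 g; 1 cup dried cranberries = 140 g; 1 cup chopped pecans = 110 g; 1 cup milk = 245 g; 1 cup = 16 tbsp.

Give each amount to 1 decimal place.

dried cranberries: 272.2 g; chopped pecans: 187.0 g; milk: 0.2 cup

The original recipe has 396.9 g of mashed banana, so the scaling factor is 317.52 ÷ 396.9 = 4/5 = 0.8.
dried cranberries: 12 oz × 4/5 × 28.35 g/oz ≈ 272.2 g
chopped pecans: (2 cup + 2 tbsp = 2.125 cup) × 4/5 × 110 g/cup = 187.0 g
milk: 2.5 oz × 4/5 × 28.35 g/oz ÷ 245 g/cup ≈ 0.2 cup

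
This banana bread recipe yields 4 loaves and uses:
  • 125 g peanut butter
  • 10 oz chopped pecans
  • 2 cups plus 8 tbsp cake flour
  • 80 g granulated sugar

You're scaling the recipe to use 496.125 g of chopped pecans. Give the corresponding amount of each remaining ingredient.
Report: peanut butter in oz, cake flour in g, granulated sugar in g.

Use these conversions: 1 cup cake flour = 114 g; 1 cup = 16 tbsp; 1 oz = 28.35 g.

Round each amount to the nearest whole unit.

The original recipe has 283.5 g of chopped pecans, so the scaling factor is 496.125 ÷ 283.5 = 7/4 = 1.75.
peanut butter: 125 g × 7/4 ÷ 28.35 g/oz ≈ 8 oz
cake flour: (2 cup + 8 tbsp = 2.5 cup) × 7/4 × 114 g/cup ≈ 499 g
granulated sugar: 80 g × 7/4 = 140 g

peanut butter: 8 oz; cake flour: 499 g; granulated sugar: 140 g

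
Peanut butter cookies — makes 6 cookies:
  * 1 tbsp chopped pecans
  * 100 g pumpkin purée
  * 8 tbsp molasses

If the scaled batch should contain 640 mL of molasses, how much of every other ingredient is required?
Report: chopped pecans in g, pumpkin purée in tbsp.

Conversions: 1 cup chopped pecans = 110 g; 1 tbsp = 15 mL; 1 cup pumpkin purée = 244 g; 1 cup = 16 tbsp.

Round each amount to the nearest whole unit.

chopped pecans: 37 g; pumpkin purée: 35 tbsp

The original recipe has 120 mL of molasses, so the scaling factor is 640 ÷ 120 = 16/3.
chopped pecans: 1 tbsp × 16/3 ÷ 16 tbsp/cup × 110 g/cup ≈ 37 g
pumpkin purée: 100 g × 16/3 ÷ 244 g/cup × 16 tbsp/cup ≈ 35 tbsp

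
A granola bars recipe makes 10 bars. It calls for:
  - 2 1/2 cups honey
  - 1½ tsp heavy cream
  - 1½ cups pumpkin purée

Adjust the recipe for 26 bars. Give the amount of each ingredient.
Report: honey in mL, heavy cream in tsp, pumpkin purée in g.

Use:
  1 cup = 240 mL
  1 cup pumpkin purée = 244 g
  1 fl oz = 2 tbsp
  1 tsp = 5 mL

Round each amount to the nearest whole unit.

honey: 1560 mL; heavy cream: 4 tsp; pumpkin purée: 952 g

Scaling factor: 26/10 = 13/5 = 2.6.
honey: 2.5 cup × 13/5 × 240 mL/cup = 1560 mL
heavy cream: 1.5 tsp × 13/5 ≈ 4 tsp
pumpkin purée: 1.5 cup × 13/5 × 244 g/cup ≈ 952 g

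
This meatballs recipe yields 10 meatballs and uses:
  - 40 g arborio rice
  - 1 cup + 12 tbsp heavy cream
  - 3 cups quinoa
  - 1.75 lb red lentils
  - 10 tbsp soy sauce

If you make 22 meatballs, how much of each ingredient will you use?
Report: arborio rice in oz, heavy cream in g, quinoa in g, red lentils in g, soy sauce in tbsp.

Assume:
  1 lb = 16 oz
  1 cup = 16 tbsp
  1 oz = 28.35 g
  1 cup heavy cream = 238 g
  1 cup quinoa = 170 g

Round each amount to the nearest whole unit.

arborio rice: 3 oz; heavy cream: 916 g; quinoa: 1122 g; red lentils: 1746 g; soy sauce: 22 tbsp

Scaling factor: 22/10 = 11/5 = 2.2.
arborio rice: 40 g × 11/5 ÷ 28.35 g/oz ≈ 3 oz
heavy cream: (1 cup + 12 tbsp = 1.75 cup) × 11/5 × 238 g/cup ≈ 916 g
quinoa: 3 cup × 11/5 × 170 g/cup = 1122 g
red lentils: 1.75 lb × 11/5 × 16 oz/lb × 28.35 g/oz ≈ 1746 g
soy sauce: 10 tbsp × 11/5 = 22 tbsp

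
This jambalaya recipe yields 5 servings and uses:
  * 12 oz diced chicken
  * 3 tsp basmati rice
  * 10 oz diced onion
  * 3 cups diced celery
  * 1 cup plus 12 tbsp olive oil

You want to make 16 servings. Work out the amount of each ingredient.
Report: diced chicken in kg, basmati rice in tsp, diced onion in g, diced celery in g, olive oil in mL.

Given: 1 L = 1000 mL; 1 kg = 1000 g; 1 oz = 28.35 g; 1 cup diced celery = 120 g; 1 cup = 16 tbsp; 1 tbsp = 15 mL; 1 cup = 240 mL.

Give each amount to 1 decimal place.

diced chicken: 1.1 kg; basmati rice: 9.6 tsp; diced onion: 907.2 g; diced celery: 1152.0 g; olive oil: 1344.0 mL

Scaling factor: 16/5 = 3.2.
diced chicken: 12 oz × 16/5 × 28.35 g/oz ÷ 1000 g/kg ≈ 1.1 kg
basmati rice: 3 tsp × 16/5 = 9.6 tsp
diced onion: 10 oz × 16/5 × 28.35 g/oz = 907.2 g
diced celery: 3 cup × 16/5 × 120 g/cup = 1152.0 g
olive oil: (1 cup + 12 tbsp = 1.75 cup) × 16/5 × 240 mL/cup = 1344.0 mL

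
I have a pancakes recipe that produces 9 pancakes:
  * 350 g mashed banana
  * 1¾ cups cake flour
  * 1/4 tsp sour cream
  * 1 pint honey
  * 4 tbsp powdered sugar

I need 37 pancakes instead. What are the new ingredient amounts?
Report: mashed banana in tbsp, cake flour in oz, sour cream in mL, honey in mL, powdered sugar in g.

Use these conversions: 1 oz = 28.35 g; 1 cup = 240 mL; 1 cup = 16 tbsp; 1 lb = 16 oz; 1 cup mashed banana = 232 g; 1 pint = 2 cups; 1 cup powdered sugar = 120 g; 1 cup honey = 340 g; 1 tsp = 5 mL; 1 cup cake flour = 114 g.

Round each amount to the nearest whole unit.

mashed banana: 99 tbsp; cake flour: 29 oz; sour cream: 5 mL; honey: 1973 mL; powdered sugar: 123 g

Scaling factor: 37/9.
mashed banana: 350 g × 37/9 ÷ 232 g/cup × 16 tbsp/cup ≈ 99 tbsp
cake flour: 1.75 cup × 37/9 × 114 g/cup ÷ 28.35 g/oz ≈ 29 oz
sour cream: 0.25 tsp × 37/9 × 5 mL/tsp ≈ 5 mL
honey: 1 pint × 37/9 × 2 cup/pint × 240 mL/cup ≈ 1973 mL
powdered sugar: 4 tbsp × 37/9 ÷ 16 tbsp/cup × 120 g/cup ≈ 123 g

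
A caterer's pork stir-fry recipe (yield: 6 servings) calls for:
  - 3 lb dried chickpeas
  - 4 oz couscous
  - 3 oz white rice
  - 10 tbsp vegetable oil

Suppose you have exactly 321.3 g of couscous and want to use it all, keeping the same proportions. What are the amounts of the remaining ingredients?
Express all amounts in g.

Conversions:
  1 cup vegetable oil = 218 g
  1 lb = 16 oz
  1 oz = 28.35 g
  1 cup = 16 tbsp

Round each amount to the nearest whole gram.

The original recipe has 113.4 g of couscous, so the scaling factor is 321.3 ÷ 113.4 = 17/6.
dried chickpeas: 3 lb × 17/6 × 16 oz/lb × 28.35 g/oz ≈ 3856 g
white rice: 3 oz × 17/6 × 28.35 g/oz ≈ 241 g
vegetable oil: 10 tbsp × 17/6 ÷ 16 tbsp/cup × 218 g/cup ≈ 386 g

dried chickpeas: 3856 g; white rice: 241 g; vegetable oil: 386 g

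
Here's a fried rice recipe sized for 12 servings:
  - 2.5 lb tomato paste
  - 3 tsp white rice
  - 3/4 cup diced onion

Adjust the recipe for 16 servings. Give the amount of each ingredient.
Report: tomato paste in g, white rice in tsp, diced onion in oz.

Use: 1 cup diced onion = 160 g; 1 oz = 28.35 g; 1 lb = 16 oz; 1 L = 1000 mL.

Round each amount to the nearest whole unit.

tomato paste: 1512 g; white rice: 4 tsp; diced onion: 6 oz

Scaling factor: 16/12 = 4/3.
tomato paste: 2.5 lb × 4/3 × 16 oz/lb × 28.35 g/oz = 1512 g
white rice: 3 tsp × 4/3 = 4 tsp
diced onion: 0.75 cup × 4/3 × 160 g/cup ÷ 28.35 g/oz ≈ 6 oz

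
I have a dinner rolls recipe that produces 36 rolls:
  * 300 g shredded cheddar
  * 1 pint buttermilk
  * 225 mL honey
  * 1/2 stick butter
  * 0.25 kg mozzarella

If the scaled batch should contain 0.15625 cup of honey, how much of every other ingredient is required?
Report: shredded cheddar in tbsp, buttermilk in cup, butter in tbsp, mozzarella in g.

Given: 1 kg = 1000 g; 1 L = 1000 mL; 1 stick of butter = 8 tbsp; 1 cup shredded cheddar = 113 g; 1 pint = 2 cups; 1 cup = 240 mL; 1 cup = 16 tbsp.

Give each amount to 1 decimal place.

The original recipe has 0.9375 cup of honey, so the scaling factor is 0.15625 ÷ 0.9375 = 1/6.
shredded cheddar: 300 g × 1/6 ÷ 113 g/cup × 16 tbsp/cup ≈ 7.1 tbsp
buttermilk: 1 pint × 1/6 × 2 cup/pint ≈ 0.3 cup
butter: 0.5 stick × 1/6 × 8 tbsp/stick ≈ 0.7 tbsp
mozzarella: 0.25 kg × 1/6 × 1000 g/kg ≈ 41.7 g

shredded cheddar: 7.1 tbsp; buttermilk: 0.3 cup; butter: 0.7 tbsp; mozzarella: 41.7 g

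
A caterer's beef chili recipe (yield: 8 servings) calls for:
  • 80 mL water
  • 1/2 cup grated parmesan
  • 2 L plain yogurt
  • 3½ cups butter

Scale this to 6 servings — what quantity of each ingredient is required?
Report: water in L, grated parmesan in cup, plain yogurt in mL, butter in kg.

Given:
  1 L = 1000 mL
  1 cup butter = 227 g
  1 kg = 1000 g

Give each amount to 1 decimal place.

Scaling factor: 6/8 = 3/4 = 0.75.
water: 80 mL × 3/4 ÷ 1000 mL/L ≈ 0.1 L
grated parmesan: 0.5 cup × 3/4 ≈ 0.4 cup
plain yogurt: 2 L × 3/4 × 1000 mL/L = 1500.0 mL
butter: 3.5 cup × 3/4 × 227 g/cup ÷ 1000 g/kg ≈ 0.6 kg

water: 0.1 L; grated parmesan: 0.4 cup; plain yogurt: 1500.0 mL; butter: 0.6 kg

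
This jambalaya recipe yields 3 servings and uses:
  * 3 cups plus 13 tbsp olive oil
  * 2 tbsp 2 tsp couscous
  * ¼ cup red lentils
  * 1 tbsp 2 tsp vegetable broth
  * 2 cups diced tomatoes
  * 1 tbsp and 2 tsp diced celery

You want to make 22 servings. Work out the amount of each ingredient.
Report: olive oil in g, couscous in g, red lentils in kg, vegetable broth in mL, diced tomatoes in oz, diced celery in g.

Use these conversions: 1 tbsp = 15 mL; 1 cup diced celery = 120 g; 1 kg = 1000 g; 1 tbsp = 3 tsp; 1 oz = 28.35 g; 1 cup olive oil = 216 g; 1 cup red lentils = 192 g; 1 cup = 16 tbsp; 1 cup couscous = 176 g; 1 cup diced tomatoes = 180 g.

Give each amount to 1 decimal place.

olive oil: 6039.0 g; couscous: 215.1 g; red lentils: 0.4 kg; vegetable broth: 183.3 mL; diced tomatoes: 93.1 oz; diced celery: 91.7 g

Scaling factor: 22/3.
olive oil: (3 cup + 13 tbsp = 3.8125 cup) × 22/3 × 216 g/cup = 6039.0 g
couscous: (2 tbsp + 2 tsp = 8/3 tbsp) × 22/3 ÷ 16 tbsp/cup × 176 g/cup ≈ 215.1 g
red lentils: 0.25 cup × 22/3 × 192 g/cup ÷ 1000 g/kg ≈ 0.4 kg
vegetable broth: (1 tbsp + 2 tsp = 5/3 tbsp) × 22/3 × 15 mL/tbsp ≈ 183.3 mL
diced tomatoes: 2 cup × 22/3 × 180 g/cup ÷ 28.35 g/oz ≈ 93.1 oz
diced celery: (1 tbsp + 2 tsp = 5/3 tbsp) × 22/3 ÷ 16 tbsp/cup × 120 g/cup ≈ 91.7 g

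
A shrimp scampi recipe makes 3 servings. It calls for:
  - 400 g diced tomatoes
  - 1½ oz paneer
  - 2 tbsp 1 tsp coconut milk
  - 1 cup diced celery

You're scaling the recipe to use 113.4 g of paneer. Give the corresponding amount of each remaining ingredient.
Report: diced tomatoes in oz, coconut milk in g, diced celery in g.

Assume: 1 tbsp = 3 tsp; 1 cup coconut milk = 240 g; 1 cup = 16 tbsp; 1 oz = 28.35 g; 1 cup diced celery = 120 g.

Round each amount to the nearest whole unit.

diced tomatoes: 38 oz; coconut milk: 93 g; diced celery: 320 g

The original recipe has 42.525 g of paneer, so the scaling factor is 113.4 ÷ 42.525 = 8/3.
diced tomatoes: 400 g × 8/3 ÷ 28.35 g/oz ≈ 38 oz
coconut milk: (2 tbsp + 1 tsp = 7/3 tbsp) × 8/3 ÷ 16 tbsp/cup × 240 g/cup ≈ 93 g
diced celery: 1 cup × 8/3 × 120 g/cup = 320 g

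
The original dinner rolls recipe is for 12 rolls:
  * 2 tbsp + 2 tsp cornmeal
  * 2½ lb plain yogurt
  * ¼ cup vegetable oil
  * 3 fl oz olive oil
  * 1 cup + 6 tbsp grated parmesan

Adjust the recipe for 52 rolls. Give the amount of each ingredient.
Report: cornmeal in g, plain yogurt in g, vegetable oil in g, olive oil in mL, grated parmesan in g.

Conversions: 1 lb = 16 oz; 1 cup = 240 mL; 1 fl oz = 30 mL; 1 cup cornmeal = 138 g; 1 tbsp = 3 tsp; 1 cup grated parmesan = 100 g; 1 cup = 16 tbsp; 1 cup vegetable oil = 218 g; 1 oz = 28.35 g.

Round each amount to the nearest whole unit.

cornmeal: 100 g; plain yogurt: 4914 g; vegetable oil: 236 g; olive oil: 390 mL; grated parmesan: 596 g

Scaling factor: 52/12 = 13/3.
cornmeal: (2 tbsp + 2 tsp = 8/3 tbsp) × 13/3 ÷ 16 tbsp/cup × 138 g/cup ≈ 100 g
plain yogurt: 2.5 lb × 13/3 × 16 oz/lb × 28.35 g/oz = 4914 g
vegetable oil: 0.25 cup × 13/3 × 218 g/cup ≈ 236 g
olive oil: 3 fl oz × 13/3 × 30 mL/fl oz = 390 mL
grated parmesan: (1 cup + 6 tbsp = 1.375 cup) × 13/3 × 100 g/cup ≈ 596 g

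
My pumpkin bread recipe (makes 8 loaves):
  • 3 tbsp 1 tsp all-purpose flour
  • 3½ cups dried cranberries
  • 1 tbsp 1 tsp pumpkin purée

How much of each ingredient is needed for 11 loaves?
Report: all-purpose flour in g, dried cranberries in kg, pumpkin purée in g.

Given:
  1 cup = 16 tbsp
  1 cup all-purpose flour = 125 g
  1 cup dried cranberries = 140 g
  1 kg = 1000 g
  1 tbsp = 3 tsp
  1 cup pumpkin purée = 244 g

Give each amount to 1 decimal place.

all-purpose flour: 35.8 g; dried cranberries: 0.7 kg; pumpkin purée: 28.0 g

Scaling factor: 11/8 = 1.375.
all-purpose flour: (3 tbsp + 1 tsp = 10/3 tbsp) × 11/8 ÷ 16 tbsp/cup × 125 g/cup ≈ 35.8 g
dried cranberries: 3.5 cup × 11/8 × 140 g/cup ÷ 1000 g/kg ≈ 0.7 kg
pumpkin purée: (1 tbsp + 1 tsp = 4/3 tbsp) × 11/8 ÷ 16 tbsp/cup × 244 g/cup ≈ 28.0 g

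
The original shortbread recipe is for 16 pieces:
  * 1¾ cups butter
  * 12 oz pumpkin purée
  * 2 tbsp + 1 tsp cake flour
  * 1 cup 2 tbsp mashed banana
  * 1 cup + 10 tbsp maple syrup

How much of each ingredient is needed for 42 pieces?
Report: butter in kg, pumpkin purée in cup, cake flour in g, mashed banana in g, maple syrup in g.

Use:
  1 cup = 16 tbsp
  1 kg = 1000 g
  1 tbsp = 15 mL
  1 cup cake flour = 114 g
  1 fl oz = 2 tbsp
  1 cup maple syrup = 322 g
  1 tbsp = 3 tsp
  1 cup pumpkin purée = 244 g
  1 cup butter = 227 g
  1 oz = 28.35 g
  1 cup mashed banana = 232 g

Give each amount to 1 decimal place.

Scaling factor: 42/16 = 21/8 = 2.625.
butter: 1.75 cup × 21/8 × 227 g/cup ÷ 1000 g/kg ≈ 1.0 kg
pumpkin purée: 12 oz × 21/8 × 28.35 g/oz ÷ 244 g/cup ≈ 3.7 cup
cake flour: (2 tbsp + 1 tsp = 7/3 tbsp) × 21/8 ÷ 16 tbsp/cup × 114 g/cup ≈ 43.6 g
mashed banana: (1 cup + 2 tbsp = 1.125 cup) × 21/8 × 232 g/cup ≈ 685.1 g
maple syrup: (1 cup + 10 tbsp = 1.625 cup) × 21/8 × 322 g/cup ≈ 1373.5 g

butter: 1.0 kg; pumpkin purée: 3.7 cup; cake flour: 43.6 g; mashed banana: 685.1 g; maple syrup: 1373.5 g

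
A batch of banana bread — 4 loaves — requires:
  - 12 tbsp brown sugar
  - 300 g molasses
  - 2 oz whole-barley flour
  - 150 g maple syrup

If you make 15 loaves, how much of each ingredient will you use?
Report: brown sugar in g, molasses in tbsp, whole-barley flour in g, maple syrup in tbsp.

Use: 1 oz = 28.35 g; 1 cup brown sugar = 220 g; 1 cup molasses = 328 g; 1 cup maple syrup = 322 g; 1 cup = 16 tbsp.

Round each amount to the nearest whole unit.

brown sugar: 619 g; molasses: 55 tbsp; whole-barley flour: 213 g; maple syrup: 28 tbsp

Scaling factor: 15/4 = 3.75.
brown sugar: 12 tbsp × 15/4 ÷ 16 tbsp/cup × 220 g/cup ≈ 619 g
molasses: 300 g × 15/4 ÷ 328 g/cup × 16 tbsp/cup ≈ 55 tbsp
whole-barley flour: 2 oz × 15/4 × 28.35 g/oz ≈ 213 g
maple syrup: 150 g × 15/4 ÷ 322 g/cup × 16 tbsp/cup ≈ 28 tbsp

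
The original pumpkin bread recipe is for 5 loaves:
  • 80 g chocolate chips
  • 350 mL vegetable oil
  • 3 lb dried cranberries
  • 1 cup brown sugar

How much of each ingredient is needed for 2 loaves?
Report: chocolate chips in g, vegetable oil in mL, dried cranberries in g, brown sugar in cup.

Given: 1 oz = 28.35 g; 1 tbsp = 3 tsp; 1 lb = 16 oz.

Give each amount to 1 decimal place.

Scaling factor: 2/5 = 0.4.
chocolate chips: 80 g × 2/5 = 32.0 g
vegetable oil: 350 mL × 2/5 = 140.0 mL
dried cranberries: 3 lb × 2/5 × 16 oz/lb × 28.35 g/oz ≈ 544.3 g
brown sugar: 1 cup × 2/5 = 0.4 cup

chocolate chips: 32.0 g; vegetable oil: 140.0 mL; dried cranberries: 544.3 g; brown sugar: 0.4 cup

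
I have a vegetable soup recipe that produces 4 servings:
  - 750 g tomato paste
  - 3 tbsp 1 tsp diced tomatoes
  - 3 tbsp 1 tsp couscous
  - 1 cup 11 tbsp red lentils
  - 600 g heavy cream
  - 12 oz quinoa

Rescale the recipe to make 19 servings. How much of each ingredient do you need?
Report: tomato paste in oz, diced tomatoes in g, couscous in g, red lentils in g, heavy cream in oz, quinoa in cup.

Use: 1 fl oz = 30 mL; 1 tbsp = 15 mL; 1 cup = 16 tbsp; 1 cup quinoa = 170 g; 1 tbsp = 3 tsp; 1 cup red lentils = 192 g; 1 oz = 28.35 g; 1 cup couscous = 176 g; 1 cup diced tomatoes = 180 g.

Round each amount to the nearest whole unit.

tomato paste: 126 oz; diced tomatoes: 178 g; couscous: 174 g; red lentils: 1539 g; heavy cream: 101 oz; quinoa: 10 cup

Scaling factor: 19/4 = 4.75.
tomato paste: 750 g × 19/4 ÷ 28.35 g/oz ≈ 126 oz
diced tomatoes: (3 tbsp + 1 tsp = 10/3 tbsp) × 19/4 ÷ 16 tbsp/cup × 180 g/cup ≈ 178 g
couscous: (3 tbsp + 1 tsp = 10/3 tbsp) × 19/4 ÷ 16 tbsp/cup × 176 g/cup ≈ 174 g
red lentils: (1 cup + 11 tbsp = 1.6875 cup) × 19/4 × 192 g/cup = 1539 g
heavy cream: 600 g × 19/4 ÷ 28.35 g/oz ≈ 101 oz
quinoa: 12 oz × 19/4 × 28.35 g/oz ÷ 170 g/cup ≈ 10 cup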